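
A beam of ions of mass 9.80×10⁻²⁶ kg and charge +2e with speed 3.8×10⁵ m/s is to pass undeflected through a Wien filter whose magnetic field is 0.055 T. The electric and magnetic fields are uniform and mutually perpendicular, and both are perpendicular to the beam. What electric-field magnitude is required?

For straight-line motion qE = qvB, so E = vB.
E = 3.8×10⁵ × 0.055 = 2.1×10⁴ V/m.

E = 2.1×10⁴ V/m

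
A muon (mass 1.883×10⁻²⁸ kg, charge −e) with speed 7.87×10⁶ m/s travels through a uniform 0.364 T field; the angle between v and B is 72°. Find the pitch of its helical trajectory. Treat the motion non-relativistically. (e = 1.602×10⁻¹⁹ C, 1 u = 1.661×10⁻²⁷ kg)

v∥ = v cosθ = 7.87×10⁶·cos72° ≈ 2.432×10⁶ m/s.
T = 2πm/(|q|B) = 2π(1.883×10⁻²⁸)/((1.602×10⁻¹⁹)(0.364)) ≈ 2.029×10⁻⁸ s.
pitch = v∥ T = (2.432×10⁶)(2.029×10⁻⁸) ≈ 0.0493 m.

p ≈ 0.0493 m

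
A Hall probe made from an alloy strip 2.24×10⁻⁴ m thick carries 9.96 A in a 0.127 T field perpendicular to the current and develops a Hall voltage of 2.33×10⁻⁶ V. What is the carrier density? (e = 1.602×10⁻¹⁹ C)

From V_H = IB/(n e t), n = IB/(V_H e t).
n = (9.96)(0.127)/((2.33×10⁻⁶)(1.602×10⁻¹⁹)(2.24×10⁻⁴)) ≈ 1.51×10²⁸ m⁻³.

n ≈ 1.51×10²⁸ m⁻³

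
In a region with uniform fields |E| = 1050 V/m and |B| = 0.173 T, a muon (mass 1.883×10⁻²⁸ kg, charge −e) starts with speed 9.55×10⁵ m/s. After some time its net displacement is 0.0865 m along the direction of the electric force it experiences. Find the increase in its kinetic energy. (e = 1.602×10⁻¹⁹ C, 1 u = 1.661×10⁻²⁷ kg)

ΔKE ≈ 1.46×10⁻¹⁷ J

The magnetic force is always ⟂ v and does no work; only the electric force changes KE.
ΔKE = F_E · d = |q|E d = (1.602×10⁻¹⁹)(1050)(0.0865) ≈ 1.46×10⁻¹⁷ J.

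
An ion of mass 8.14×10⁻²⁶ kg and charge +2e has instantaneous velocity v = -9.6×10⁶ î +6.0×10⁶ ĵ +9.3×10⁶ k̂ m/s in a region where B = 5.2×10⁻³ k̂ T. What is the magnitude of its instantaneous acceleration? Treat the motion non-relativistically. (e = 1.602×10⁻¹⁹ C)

|a| ≈ 2.32×10¹¹ m/s²

v×B = (3.12×10⁴, 4.99×10⁴, 0) N/C.
F = q v×B = (3.204×10⁻¹⁹ C)·(3.12×10⁴, 4.99×10⁴, 0) = (1.00×10⁻¹⁴, 1.60×10⁻¹⁴, 0) N.
|a| = |F|/m = 1.886×10⁻¹⁴/8.14×10⁻²⁶ ≈ 2.32×10¹¹ m/s².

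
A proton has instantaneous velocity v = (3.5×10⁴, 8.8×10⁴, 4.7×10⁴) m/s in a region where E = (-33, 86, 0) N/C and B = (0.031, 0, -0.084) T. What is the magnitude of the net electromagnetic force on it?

v×B = (-7390, 4400, -2730) N/C.
E + v×B = (-7430, 4480, -2730) N/C.
F = q(E + v×B) = (1.602×10⁻¹⁹ C)·(-7430, 4480, -2730) = (-1.19×10⁻¹⁵, 7.18×10⁻¹⁶, -4.37×10⁻¹⁶) N.
|F| = 1.46×10⁻¹⁵ N.

|F| ≈ 1.46×10⁻¹⁵ N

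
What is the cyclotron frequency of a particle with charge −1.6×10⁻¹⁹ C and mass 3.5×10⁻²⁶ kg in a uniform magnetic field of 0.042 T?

f = |q|B/(2πm).
f = (1.6×10⁻¹⁹)(0.042)/(2π·3.5×10⁻²⁶) ≈ 3.1×10⁴ Hz.

f ≈ 3.1×10⁴ Hz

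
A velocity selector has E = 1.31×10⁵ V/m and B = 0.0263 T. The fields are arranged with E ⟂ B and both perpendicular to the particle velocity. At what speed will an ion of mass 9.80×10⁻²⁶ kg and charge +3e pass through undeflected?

v = 4.98×10⁶ m/s

Straight-line motion ⇒ electric and magnetic forces cancel, so E = vB.
v = E/B = 1.31×10⁵/0.0263 = 4.98×10⁶ m/s.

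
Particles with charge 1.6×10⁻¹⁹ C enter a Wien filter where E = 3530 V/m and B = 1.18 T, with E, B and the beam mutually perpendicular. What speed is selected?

v = 2990 m/s

Straight-line motion ⇒ electric and magnetic forces cancel, so E = vB.
v = E/B = 3530/1.18 = 2990 m/s.
The result is independent of the particle's charge and mass.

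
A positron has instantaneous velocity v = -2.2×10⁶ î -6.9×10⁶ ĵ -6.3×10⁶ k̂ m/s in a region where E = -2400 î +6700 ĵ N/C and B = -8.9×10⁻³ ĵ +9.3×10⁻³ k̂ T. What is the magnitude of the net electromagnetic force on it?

v×B = (-1.20×10⁵, 2.05×10⁴, 1.96×10⁴) N/C.
E + v×B = (-1.23×10⁵, 2.72×10⁴, 1.96×10⁴) N/C.
F = q(E + v×B) = (1.602×10⁻¹⁹ C)·(-1.23×10⁵, 2.72×10⁴, 1.96×10⁴) = (-1.96×10⁻¹⁴, 4.35×10⁻¹⁵, 3.14×10⁻¹⁵) N.
|F| = 2.04×10⁻¹⁴ N.

|F| ≈ 2.04×10⁻¹⁴ N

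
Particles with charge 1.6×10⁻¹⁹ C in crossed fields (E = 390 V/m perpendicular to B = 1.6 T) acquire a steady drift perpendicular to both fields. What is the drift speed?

The E×B drift speed is v_d = E/B.
v_d = 390/1.6 = 240 m/s.

v_d ≈ 240 m/s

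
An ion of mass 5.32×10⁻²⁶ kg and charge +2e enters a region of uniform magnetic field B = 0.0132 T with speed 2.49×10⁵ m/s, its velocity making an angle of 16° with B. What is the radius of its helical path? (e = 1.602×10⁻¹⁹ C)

r ≈ 0.863 m

v⊥ = v sinθ = 2.49×10⁵·sin16° ≈ 6.863×10⁴ m/s.
r = m v⊥/(|q|B) = (5.32×10⁻²⁶)(6.863×10⁴)/((3.204×10⁻¹⁹)(0.0132)) ≈ 0.863 m.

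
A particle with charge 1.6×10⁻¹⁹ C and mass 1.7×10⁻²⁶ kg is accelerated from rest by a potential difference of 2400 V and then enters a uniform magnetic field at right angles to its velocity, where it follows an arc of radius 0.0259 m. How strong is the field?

B ≈ 0.872 T

v = √(2|q|V/m) = √(2·1.6×10⁻¹⁹·2400/1.7×10⁻²⁶) ≈ 2.125×10⁵ m/s.
B = mv/(|q|r) = (1.7×10⁻²⁶)(2.125×10⁵)/((1.6×10⁻¹⁹)(0.0259)) ≈ 0.872 T.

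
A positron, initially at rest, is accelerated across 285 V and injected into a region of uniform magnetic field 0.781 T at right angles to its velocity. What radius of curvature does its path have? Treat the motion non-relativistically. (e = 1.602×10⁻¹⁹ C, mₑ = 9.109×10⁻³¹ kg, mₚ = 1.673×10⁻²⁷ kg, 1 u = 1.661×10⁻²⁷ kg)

r ≈ 7.29×10⁻⁵ m

Acceleration: |q|V = ½mv² ⇒ v = √(2|q|V/m) = √(2·1.602×10⁻¹⁹·285/9.109×10⁻³¹) ≈ 1.001×10⁷ m/s.
In the field: r = mv/(|q|B) = (9.109×10⁻³¹)(1.001×10⁷)/((1.602×10⁻¹⁹)(0.781)) ≈ 7.29×10⁻⁵ m.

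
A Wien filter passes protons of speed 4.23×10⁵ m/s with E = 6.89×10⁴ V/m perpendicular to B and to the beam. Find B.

Balance of forces in the selector: qE = qvB ⇒ B = E/v.
B = 6.89×10⁴/4.23×10⁵ = 0.163 T.

B = 0.163 T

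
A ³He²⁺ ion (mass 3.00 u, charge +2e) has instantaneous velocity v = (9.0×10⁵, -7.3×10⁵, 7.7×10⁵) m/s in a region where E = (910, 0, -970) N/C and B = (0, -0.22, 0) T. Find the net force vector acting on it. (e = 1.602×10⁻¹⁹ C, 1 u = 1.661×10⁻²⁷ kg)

v×B = (1.69×10⁵, 0, -1.98×10⁵) N/C.
E + v×B = (1.70×10⁵, 0, -1.99×10⁵) N/C.
F = q(E + v×B) = (3.204×10⁻¹⁹ C)·(1.70×10⁵, 0, -1.99×10⁵) = (5.46×10⁻¹⁴, 0, -6.37×10⁻¹⁴) N.

F ≈ (5.46×10⁻¹⁴, 0, -6.37×10⁻¹⁴) N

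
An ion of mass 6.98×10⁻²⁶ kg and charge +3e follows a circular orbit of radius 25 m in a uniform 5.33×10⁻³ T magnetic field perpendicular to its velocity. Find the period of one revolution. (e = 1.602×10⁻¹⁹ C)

The cyclotron period depends only on m, q, B: T = 2πm/(|q|B).
T = 2π(6.98×10⁻²⁶)/((4.806×10⁻¹⁹)(5.33×10⁻³)) ≈ 1.71×10⁻⁴ s.

T ≈ 1.71×10⁻⁴ s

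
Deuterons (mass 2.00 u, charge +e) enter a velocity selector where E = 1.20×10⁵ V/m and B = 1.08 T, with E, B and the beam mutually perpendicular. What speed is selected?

v = 1.11×10⁵ m/s

Straight-line motion ⇒ electric and magnetic forces cancel, so E = vB.
v = E/B = 1.20×10⁵/1.08 = 1.11×10⁵ m/s.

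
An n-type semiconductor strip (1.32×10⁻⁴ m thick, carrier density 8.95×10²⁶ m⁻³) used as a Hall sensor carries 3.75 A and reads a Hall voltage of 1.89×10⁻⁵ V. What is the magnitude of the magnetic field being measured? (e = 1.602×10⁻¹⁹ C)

From V_H = IB/(n e t), B = V_H n e t / I.
B = (1.89×10⁻⁵)(8.95×10²⁶)(1.602×10⁻¹⁹)(1.32×10⁻⁴)/3.75 ≈ 0.0954 T.

B ≈ 0.0954 T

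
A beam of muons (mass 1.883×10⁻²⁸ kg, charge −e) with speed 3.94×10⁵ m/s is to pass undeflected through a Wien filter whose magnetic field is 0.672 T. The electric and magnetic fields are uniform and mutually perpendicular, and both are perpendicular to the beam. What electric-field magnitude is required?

For straight-line motion qE = qvB, so E = vB.
E = 3.94×10⁵ × 0.672 = 2.65×10⁵ V/m.

E = 2.65×10⁵ V/m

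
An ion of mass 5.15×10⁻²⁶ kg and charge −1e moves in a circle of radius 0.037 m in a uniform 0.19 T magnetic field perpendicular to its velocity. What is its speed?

v ≈ 2.2×10⁴ m/s

From |q|vB = mv²/r, v = |q|Br/m.
v = (1.602×10⁻¹⁹)(0.19)(0.037)/5.15×10⁻²⁶ ≈ 2.2×10⁴ m/s.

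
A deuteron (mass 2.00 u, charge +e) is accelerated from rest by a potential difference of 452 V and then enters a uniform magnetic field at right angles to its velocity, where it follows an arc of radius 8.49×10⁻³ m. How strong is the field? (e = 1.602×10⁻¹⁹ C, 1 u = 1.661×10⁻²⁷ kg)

B ≈ 0.510 T

v = √(2|q|V/m) = √(2·1.602×10⁻¹⁹·452/3.322×10⁻²⁷) ≈ 2.088×10⁵ m/s.
B = mv/(|q|r) = (3.322×10⁻²⁷)(2.088×10⁵)/((1.602×10⁻¹⁹)(8.49×10⁻³)) ≈ 0.510 T.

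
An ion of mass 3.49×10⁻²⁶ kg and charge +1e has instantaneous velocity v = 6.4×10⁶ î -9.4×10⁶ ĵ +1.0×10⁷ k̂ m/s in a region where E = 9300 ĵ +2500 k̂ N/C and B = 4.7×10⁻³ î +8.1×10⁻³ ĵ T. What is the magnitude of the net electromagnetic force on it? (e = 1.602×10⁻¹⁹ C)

|F| ≈ 2.23×10⁻¹⁴ N

v×B = (-8.10×10⁴, 4.70×10⁴, 9.60×10⁴) N/C.
E + v×B = (-8.10×10⁴, 5.63×10⁴, 9.85×10⁴) N/C.
F = q(E + v×B) = (1.602×10⁻¹⁹ C)·(-8.10×10⁴, 5.63×10⁴, 9.85×10⁴) = (-1.30×10⁻¹⁴, 9.02×10⁻¹⁵, 1.58×10⁻¹⁴) N.
|F| = 2.23×10⁻¹⁴ N.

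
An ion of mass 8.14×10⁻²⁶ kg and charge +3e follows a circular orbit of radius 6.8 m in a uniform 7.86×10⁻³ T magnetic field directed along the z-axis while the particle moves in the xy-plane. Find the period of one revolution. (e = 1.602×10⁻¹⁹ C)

T ≈ 1.35×10⁻⁴ s

The cyclotron period depends only on m, q, B: T = 2πm/(|q|B).
T = 2π(8.14×10⁻²⁶)/((4.806×10⁻¹⁹)(7.86×10⁻³)) ≈ 1.35×10⁻⁴ s.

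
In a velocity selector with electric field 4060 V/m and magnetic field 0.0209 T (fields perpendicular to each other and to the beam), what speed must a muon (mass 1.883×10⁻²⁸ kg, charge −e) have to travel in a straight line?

For undeflected motion the electric and magnetic forces balance: qE = qvB.
v = E/B = 4060/0.0209 = 1.94×10⁵ m/s.

v = 1.94×10⁵ m/s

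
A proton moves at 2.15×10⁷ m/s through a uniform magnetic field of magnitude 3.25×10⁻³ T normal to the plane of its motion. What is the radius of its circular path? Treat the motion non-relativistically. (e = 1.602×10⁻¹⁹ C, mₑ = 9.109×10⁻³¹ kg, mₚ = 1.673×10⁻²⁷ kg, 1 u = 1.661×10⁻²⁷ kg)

The magnetic force provides the centripetal force: |q|vB = mv²/r.
r = mv/(|q|B) = (1.673×10⁻²⁷)(2.15×10⁷)/((1.602×10⁻¹⁹)(3.25×10⁻³)) ≈ 69.1 m.

r ≈ 69.1 m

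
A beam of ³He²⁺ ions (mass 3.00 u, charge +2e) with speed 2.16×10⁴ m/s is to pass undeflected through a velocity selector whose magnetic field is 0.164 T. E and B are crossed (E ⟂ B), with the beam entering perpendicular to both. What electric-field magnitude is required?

For straight-line motion qE = qvB, so E = vB.
E = 2.16×10⁴ × 0.164 = 3540 V/m.

E = 3540 V/m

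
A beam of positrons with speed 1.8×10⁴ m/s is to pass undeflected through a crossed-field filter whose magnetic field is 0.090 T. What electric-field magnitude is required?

E = 1600 V/m

For straight-line motion qE = qvB, so E = vB.
E = 1.8×10⁴ × 0.090 = 1600 V/m.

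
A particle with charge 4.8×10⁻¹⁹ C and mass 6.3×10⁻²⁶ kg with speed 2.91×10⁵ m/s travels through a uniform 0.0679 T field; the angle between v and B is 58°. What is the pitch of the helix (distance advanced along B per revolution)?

v∥ = v cosθ = 2.91×10⁵·cos58° ≈ 1.542×10⁵ m/s.
T = 2πm/(|q|B) = 2π(6.3×10⁻²⁶)/((4.8×10⁻¹⁹)(0.0679)) ≈ 1.215×10⁻⁵ s.
pitch = v∥ T = (1.542×10⁵)(1.215×10⁻⁵) ≈ 1.87 m.

p ≈ 1.87 m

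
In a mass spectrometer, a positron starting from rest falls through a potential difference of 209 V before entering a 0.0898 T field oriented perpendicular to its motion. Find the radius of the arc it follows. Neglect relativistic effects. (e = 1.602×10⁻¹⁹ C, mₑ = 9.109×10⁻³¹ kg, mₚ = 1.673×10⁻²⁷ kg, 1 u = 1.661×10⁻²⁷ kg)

Acceleration: |q|V = ½mv² ⇒ v = √(2|q|V/m) = √(2·1.602×10⁻¹⁹·209/9.109×10⁻³¹) ≈ 8.574×10⁶ m/s.
In the field: r = mv/(|q|B) = (9.109×10⁻³¹)(8.574×10⁶)/((1.602×10⁻¹⁹)(0.0898)) ≈ 5.43×10⁻⁴ m.

r ≈ 5.43×10⁻⁴ m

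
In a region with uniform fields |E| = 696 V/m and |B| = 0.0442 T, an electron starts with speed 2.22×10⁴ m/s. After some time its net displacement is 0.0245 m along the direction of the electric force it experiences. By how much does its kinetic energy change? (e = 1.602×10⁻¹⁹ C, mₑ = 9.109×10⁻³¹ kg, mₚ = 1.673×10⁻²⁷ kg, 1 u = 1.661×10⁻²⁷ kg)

The magnetic force is always ⟂ v and does no work; only the electric force changes KE.
ΔKE = F_E · d = |q|E d = (1.602×10⁻¹⁹)(696)(0.0245) ≈ 2.73×10⁻¹⁸ J.

ΔKE ≈ 2.73×10⁻¹⁸ J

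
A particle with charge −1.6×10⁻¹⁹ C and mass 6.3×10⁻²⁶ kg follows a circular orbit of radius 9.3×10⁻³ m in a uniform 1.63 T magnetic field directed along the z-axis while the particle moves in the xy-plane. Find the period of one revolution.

The cyclotron period depends only on m, q, B: T = 2πm/(|q|B).
T = 2π(6.3×10⁻²⁶)/((1.6×10⁻¹⁹)(1.63)) ≈ 1.52×10⁻⁶ s.

T ≈ 1.52×10⁻⁶ s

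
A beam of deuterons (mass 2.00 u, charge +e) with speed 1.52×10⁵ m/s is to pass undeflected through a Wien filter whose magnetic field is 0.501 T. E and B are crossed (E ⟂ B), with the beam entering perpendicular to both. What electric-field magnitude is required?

For straight-line motion qE = qvB, so E = vB.
E = 1.52×10⁵ × 0.501 = 7.62×10⁴ V/m.

E = 7.62×10⁴ V/m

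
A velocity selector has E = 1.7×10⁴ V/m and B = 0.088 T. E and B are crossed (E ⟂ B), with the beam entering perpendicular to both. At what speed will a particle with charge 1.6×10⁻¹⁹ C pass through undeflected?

Zero net Lorentz force requires |qE| = |q v×B|, i.e. E = vB.
v = E/B = 1.7×10⁴/0.088 = 1.9×10⁵ m/s.

v = 1.9×10⁵ m/s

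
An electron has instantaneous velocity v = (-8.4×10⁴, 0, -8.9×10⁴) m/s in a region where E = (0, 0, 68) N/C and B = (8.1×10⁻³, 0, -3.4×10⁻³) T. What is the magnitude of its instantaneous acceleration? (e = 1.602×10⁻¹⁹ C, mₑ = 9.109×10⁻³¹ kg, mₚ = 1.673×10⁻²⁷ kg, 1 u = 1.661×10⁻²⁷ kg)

v×B = (0, -1010, 0) N/C.
E + v×B = (0, -1010, 68.0) N/C.
F = q(E + v×B) = (−1.602×10⁻¹⁹ C)·(0, -1010, 68.0) = (0, 1.61×10⁻¹⁶, -1.09×10⁻¹⁷) N.
|a| = |F|/m = 1.616×10⁻¹⁶/9.109×10⁻³¹ ≈ 1.77×10¹⁴ m/s².

|a| ≈ 1.77×10¹⁴ m/s²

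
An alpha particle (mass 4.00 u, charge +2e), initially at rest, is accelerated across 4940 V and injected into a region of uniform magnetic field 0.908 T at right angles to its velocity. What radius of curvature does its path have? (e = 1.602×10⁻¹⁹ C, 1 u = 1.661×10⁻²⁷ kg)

r ≈ 0.0158 m

Acceleration: |q|V = ½mv² ⇒ v = √(2|q|V/m) = √(2·3.204×10⁻¹⁹·4940/6.644×10⁻²⁷) ≈ 6.903×10⁵ m/s.
In the field: r = mv/(|q|B) = (6.644×10⁻²⁷)(6.903×10⁵)/((3.204×10⁻¹⁹)(0.908)) ≈ 0.0158 m.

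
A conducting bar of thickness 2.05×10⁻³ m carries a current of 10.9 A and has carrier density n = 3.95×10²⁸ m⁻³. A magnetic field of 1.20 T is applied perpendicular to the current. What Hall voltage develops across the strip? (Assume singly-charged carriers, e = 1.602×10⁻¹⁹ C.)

V_H ≈ 1.01×10⁻⁶ V

V_H = IB/(n e t).
V_H = (10.9)(1.20)/((3.95×10²⁸)(1.602×10⁻¹⁹)(2.05×10⁻³)) ≈ 1.01×10⁻⁶ V.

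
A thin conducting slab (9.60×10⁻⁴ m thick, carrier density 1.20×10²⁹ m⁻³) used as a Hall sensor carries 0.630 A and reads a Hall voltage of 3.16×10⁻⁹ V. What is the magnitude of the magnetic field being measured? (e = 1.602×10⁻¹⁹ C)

From V_H = IB/(n e t), B = V_H n e t / I.
B = (3.16×10⁻⁹)(1.20×10²⁹)(1.602×10⁻¹⁹)(9.60×10⁻⁴)/0.630 ≈ 0.0926 T.

B ≈ 0.0926 T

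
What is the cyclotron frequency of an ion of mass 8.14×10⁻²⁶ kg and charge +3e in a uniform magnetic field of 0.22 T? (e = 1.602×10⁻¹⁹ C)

f = |q|B/(2πm).
f = (4.806×10⁻¹⁹)(0.22)/(2π·8.14×10⁻²⁶) ≈ 2.1×10⁵ Hz.

f ≈ 2.1×10⁵ Hz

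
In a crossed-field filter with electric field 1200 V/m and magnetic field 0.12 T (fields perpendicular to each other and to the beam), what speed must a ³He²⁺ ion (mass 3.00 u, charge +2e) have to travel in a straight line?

v = 1.0×10⁴ m/s

Zero net Lorentz force requires |qE| = |q v×B|, i.e. E = vB.
v = E/B = 1200/0.12 = 1.0×10⁴ m/s.
The result is independent of the particle's charge and mass.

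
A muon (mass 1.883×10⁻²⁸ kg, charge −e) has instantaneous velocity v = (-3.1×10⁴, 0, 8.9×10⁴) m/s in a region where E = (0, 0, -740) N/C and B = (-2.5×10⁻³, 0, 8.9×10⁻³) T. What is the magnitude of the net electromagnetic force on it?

|F| ≈ 1.19×10⁻¹⁶ N

v×B = (0, 53.4, 0) N/C.
E + v×B = (0, 53.4, -740) N/C.
F = q(E + v×B) = (−1.602×10⁻¹⁹ C)·(0, 53.4, -740) = (0, -8.55×10⁻¹⁸, 1.19×10⁻¹⁶) N.
|F| = 1.19×10⁻¹⁶ N.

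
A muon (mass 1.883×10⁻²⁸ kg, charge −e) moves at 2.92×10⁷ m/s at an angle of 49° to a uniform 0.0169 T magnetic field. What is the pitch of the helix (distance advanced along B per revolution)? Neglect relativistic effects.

p ≈ 8.37 m

v∥ = v cosθ = 2.92×10⁷·cos49° ≈ 1.916×10⁷ m/s.
T = 2πm/(|q|B) = 2π(1.883×10⁻²⁸)/((1.602×10⁻¹⁹)(0.0169)) ≈ 4.370×10⁻⁷ s.
pitch = v∥ T = (1.916×10⁷)(4.370×10⁻⁷) ≈ 8.37 m.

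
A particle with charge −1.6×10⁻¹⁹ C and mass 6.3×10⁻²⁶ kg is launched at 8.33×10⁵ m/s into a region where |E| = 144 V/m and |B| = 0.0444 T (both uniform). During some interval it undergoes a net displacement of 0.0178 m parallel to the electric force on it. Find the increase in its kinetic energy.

ΔKE ≈ 4.10×10⁻¹⁹ J

The magnetic force is always ⟂ v and does no work; only the electric force changes KE.
ΔKE = F_E · d = |q|E d = (1.6×10⁻¹⁹)(144)(0.0178) ≈ 4.10×10⁻¹⁹ J.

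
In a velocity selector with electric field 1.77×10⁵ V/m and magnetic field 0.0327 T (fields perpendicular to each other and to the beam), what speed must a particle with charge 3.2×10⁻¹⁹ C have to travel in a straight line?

Straight-line motion ⇒ electric and magnetic forces cancel, so E = vB.
v = E/B = 1.77×10⁵/0.0327 = 5.41×10⁶ m/s.

v = 5.41×10⁶ m/s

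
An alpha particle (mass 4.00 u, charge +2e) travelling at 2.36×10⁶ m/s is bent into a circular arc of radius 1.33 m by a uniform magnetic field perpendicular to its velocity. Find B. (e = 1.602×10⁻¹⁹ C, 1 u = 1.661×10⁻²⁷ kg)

From |q|vB = mv²/r, B = mv/(|q|r).
B = (6.644×10⁻²⁷)(2.36×10⁶)/((3.204×10⁻¹⁹)(1.33)) ≈ 0.0368 T.

B ≈ 0.0368 T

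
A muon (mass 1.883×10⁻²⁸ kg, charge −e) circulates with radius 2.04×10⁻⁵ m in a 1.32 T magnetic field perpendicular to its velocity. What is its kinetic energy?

v = |q|Br/m, then KE = ½mv² = (qBr)²/(2m).
v = (1.602×10⁻¹⁹)(1.32)(2.04×10⁻⁵)/1.883×10⁻²⁸ ≈ 2.291×10⁴ m/s.
KE = ½(1.883×10⁻²⁸)(2.291×10⁴)² ≈ 4.94×10⁻²⁰ J = 0.308 eV.

KE ≈ 0.308 eV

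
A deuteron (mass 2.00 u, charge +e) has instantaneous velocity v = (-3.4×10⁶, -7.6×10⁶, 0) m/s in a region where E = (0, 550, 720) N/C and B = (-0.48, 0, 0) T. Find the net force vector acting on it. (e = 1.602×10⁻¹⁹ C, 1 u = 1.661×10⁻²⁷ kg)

F ≈ (0, 8.81×10⁻¹⁷, -5.84×10⁻¹³) N

v×B = (0, 0, -3.65×10⁶) N/C.
E + v×B = (0, 550, -3.65×10⁶) N/C.
F = q(E + v×B) = (1.602×10⁻¹⁹ C)·(0, 550, -3.65×10⁶) = (0, 8.81×10⁻¹⁷, -5.84×10⁻¹³) N.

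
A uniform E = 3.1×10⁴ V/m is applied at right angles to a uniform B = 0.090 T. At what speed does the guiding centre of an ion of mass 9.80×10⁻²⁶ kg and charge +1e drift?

The E×B drift speed is v_d = E/B.
v_d = 3.1×10⁴/0.090 = 3.4×10⁵ m/s.

v_d ≈ 3.4×10⁵ m/s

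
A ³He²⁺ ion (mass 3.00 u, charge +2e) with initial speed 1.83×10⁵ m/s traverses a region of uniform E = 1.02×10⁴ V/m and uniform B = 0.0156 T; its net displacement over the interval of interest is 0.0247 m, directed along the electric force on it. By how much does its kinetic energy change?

The magnetic force is always ⟂ v and does no work; only the electric force changes KE.
ΔKE = F_E · d = |q|E d = (3.204×10⁻¹⁹)(1.02×10⁴)(0.0247) ≈ 8.07×10⁻¹⁷ J.

ΔKE ≈ 8.07×10⁻¹⁷ J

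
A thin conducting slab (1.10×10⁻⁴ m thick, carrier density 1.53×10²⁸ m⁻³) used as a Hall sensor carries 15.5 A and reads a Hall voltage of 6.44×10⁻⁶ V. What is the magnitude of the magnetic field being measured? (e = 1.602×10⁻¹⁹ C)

From V_H = IB/(n e t), B = V_H n e t / I.
B = (6.44×10⁻⁶)(1.53×10²⁸)(1.602×10⁻¹⁹)(1.10×10⁻⁴)/15.5 ≈ 0.112 T.

B ≈ 0.112 T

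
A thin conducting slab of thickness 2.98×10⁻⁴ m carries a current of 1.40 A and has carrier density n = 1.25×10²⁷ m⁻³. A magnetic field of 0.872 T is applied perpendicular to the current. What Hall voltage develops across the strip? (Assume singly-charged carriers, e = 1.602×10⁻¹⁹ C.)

V_H ≈ 2.05×10⁻⁵ V

V_H = IB/(n e t).
V_H = (1.40)(0.872)/((1.25×10²⁷)(1.602×10⁻¹⁹)(2.98×10⁻⁴)) ≈ 2.05×10⁻⁵ V.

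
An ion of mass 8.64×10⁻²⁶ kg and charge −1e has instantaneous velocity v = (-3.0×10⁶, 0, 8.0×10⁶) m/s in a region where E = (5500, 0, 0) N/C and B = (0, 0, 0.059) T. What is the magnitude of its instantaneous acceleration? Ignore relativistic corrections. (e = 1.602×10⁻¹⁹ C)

v×B = (0, 1.77×10⁵, 0) N/C.
E + v×B = (5500, 1.77×10⁵, 0) N/C.
F = q(E + v×B) = (−1.602×10⁻¹⁹ C)·(5500, 1.77×10⁵, 0) = (-8.81×10⁻¹⁶, -2.84×10⁻¹⁴, 0) N.
|a| = |F|/m = 2.837×10⁻¹⁴/8.64×10⁻²⁶ ≈ 3.28×10¹¹ m/s².

|a| ≈ 3.28×10¹¹ m/s²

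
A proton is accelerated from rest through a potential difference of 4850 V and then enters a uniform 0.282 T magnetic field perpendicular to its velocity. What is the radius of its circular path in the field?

r ≈ 0.0357 m

Acceleration: |q|V = ½mv² ⇒ v = √(2|q|V/m) = √(2·1.602×10⁻¹⁹·4850/1.673×10⁻²⁷) ≈ 9.638×10⁵ m/s.
In the field: r = mv/(|q|B) = (1.673×10⁻²⁷)(9.638×10⁵)/((1.602×10⁻¹⁹)(0.282)) ≈ 0.0357 m.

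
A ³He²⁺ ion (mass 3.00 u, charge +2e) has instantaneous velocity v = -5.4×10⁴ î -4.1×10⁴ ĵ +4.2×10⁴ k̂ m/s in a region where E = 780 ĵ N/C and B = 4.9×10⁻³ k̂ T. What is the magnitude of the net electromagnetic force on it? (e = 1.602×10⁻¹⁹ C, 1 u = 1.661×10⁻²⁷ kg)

v×B = (-201, 265, 0) N/C.
E + v×B = (-201, 1040, 0) N/C.
F = q(E + v×B) = (3.204×10⁻¹⁹ C)·(-201, 1040, 0) = (-6.44×10⁻¹⁷, 3.35×10⁻¹⁶, 0) N.
|F| = 3.41×10⁻¹⁶ N.

|F| ≈ 3.41×10⁻¹⁶ N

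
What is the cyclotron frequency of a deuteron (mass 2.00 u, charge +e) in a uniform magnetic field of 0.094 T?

f ≈ 7.2×10⁵ Hz

f = |q|B/(2πm).
f = (1.602×10⁻¹⁹)(0.094)/(2π·3.322×10⁻²⁷) ≈ 7.2×10⁵ Hz.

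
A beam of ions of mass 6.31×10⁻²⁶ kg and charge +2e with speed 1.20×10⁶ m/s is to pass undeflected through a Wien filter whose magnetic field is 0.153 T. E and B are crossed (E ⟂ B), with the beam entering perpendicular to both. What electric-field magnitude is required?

E = 1.84×10⁵ V/m

For straight-line motion qE = qvB, so E = vB.
E = 1.20×10⁶ × 0.153 = 1.84×10⁵ V/m.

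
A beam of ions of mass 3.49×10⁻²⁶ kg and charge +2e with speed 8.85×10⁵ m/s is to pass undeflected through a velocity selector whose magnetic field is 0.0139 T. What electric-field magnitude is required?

E = 1.23×10⁴ V/m

For straight-line motion qE = qvB, so E = vB.
E = 8.85×10⁵ × 0.0139 = 1.23×10⁴ V/m.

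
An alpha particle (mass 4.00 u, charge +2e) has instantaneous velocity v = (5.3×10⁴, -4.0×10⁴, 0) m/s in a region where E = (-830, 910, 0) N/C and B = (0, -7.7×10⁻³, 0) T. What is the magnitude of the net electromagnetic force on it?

v×B = (0, 0, -408) N/C.
E + v×B = (-830, 910, -408) N/C.
F = q(E + v×B) = (3.204×10⁻¹⁹ C)·(-830, 910, -408) = (-2.66×10⁻¹⁶, 2.92×10⁻¹⁶, -1.31×10⁻¹⁶) N.
|F| = 4.16×10⁻¹⁶ N.

|F| ≈ 4.16×10⁻¹⁶ N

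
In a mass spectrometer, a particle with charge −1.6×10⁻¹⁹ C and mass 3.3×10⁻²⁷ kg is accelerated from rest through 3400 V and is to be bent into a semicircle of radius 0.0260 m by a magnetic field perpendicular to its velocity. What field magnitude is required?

B ≈ 0.455 T

v = √(2|q|V/m) = √(2·1.6×10⁻¹⁹·3400/3.3×10⁻²⁷) ≈ 5.742×10⁵ m/s.
B = mv/(|q|r) = (3.3×10⁻²⁷)(5.742×10⁵)/((1.6×10⁻¹⁹)(0.0260)) ≈ 0.455 T.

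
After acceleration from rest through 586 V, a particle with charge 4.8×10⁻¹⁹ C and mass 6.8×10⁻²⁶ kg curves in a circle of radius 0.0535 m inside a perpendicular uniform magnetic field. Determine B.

v = √(2|q|V/m) = √(2·4.8×10⁻¹⁹·586/6.8×10⁻²⁶) ≈ 9.096×10⁴ m/s.
B = mv/(|q|r) = (6.8×10⁻²⁶)(9.096×10⁴)/((4.8×10⁻¹⁹)(0.0535)) ≈ 0.241 T.

B ≈ 0.241 T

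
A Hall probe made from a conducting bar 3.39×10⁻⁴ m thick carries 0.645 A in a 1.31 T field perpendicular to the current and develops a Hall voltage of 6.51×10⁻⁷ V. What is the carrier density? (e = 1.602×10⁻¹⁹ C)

n ≈ 2.39×10²⁸ m⁻³

From V_H = IB/(n e t), n = IB/(V_H e t).
n = (0.645)(1.31)/((6.51×10⁻⁷)(1.602×10⁻¹⁹)(3.39×10⁻⁴)) ≈ 2.39×10²⁸ m⁻³.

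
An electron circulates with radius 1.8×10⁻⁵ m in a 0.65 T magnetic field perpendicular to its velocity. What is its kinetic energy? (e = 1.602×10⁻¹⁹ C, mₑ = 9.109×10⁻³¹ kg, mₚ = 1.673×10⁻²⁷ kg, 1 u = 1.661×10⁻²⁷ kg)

KE ≈ 12 eV

v = |q|Br/m, then KE = ½mv² = (qBr)²/(2m).
v = (1.602×10⁻¹⁹)(0.65)(1.8×10⁻⁵)/9.109×10⁻³¹ ≈ 2.058×10⁶ m/s.
KE = ½(9.109×10⁻³¹)(2.058×10⁶)² ≈ 1.9×10⁻¹⁸ J = 12 eV.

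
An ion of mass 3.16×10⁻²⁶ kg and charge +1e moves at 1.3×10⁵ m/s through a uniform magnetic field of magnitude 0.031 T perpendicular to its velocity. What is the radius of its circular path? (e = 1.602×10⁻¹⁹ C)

r ≈ 0.83 m

The magnetic force provides the centripetal force: |q|vB = mv²/r.
r = mv/(|q|B) = (3.16×10⁻²⁶)(1.3×10⁵)/((1.602×10⁻¹⁹)(0.031)) ≈ 0.83 m.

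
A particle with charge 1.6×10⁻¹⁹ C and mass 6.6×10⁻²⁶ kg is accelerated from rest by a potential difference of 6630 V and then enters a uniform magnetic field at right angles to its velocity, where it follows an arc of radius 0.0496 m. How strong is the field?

v = √(2|q|V/m) = √(2·1.6×10⁻¹⁹·6630/6.6×10⁻²⁶) ≈ 1.793×10⁵ m/s.
B = mv/(|q|r) = (6.6×10⁻²⁶)(1.793×10⁵)/((1.6×10⁻¹⁹)(0.0496)) ≈ 1.49 T.

B ≈ 1.49 T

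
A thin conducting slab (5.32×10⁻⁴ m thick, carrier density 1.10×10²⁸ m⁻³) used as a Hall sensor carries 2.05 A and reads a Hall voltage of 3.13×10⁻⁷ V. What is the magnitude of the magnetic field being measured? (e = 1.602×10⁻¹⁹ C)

B ≈ 0.143 T

From V_H = IB/(n e t), B = V_H n e t / I.
B = (3.13×10⁻⁷)(1.10×10²⁸)(1.602×10⁻¹⁹)(5.32×10⁻⁴)/2.05 ≈ 0.143 T.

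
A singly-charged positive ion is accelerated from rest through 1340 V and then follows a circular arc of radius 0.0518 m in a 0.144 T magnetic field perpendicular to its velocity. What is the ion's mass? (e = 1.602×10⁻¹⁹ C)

m ≈ 3.33×10⁻²⁷ kg

Combine |q|V = ½mv² and r = mv/(|q|B): eliminate v to get m = qB²r²/(2V).
m = (1.602×10⁻¹⁹)(0.144)²(0.0518)²/(2·1340) ≈ 3.33×10⁻²⁷ kg.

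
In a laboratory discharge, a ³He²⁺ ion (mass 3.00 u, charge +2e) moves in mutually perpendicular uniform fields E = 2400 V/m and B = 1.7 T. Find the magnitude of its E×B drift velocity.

The steady drift has the magnetic force balancing the electric force, so v_d = E/B.
v_d = 2400/1.7 = 1400 m/s.

v_d ≈ 1400 m/s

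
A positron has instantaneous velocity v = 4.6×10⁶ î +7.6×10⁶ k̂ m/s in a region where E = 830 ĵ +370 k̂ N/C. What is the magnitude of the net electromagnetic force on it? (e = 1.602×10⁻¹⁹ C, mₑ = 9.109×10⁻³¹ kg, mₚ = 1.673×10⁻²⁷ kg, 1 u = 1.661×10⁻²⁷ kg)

Only an electric field acts, so F = qE = (1.602×10⁻¹⁹ C)·(0, 830, 370) = (0, 1.33×10⁻¹⁶, 5.93×10⁻¹⁷) N.
|F| = 1.46×10⁻¹⁶ N.

|F| ≈ 1.46×10⁻¹⁶ N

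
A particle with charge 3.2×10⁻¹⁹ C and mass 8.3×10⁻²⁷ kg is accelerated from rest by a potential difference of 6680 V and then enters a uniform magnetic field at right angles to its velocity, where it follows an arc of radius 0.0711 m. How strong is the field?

B ≈ 0.262 T

v = √(2|q|V/m) = √(2·3.2×10⁻¹⁹·6680/8.3×10⁻²⁷) ≈ 7.177×10⁵ m/s.
B = mv/(|q|r) = (8.3×10⁻²⁷)(7.177×10⁵)/((3.2×10⁻¹⁹)(0.0711)) ≈ 0.262 T.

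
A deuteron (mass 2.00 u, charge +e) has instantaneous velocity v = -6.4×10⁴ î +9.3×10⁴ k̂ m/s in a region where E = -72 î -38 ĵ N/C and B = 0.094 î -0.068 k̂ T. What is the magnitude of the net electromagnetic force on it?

|F| ≈ 6.97×10⁻¹⁶ N

v×B = (0, 4390, 0) N/C.
E + v×B = (-72.0, 4350, 0) N/C.
F = q(E + v×B) = (1.602×10⁻¹⁹ C)·(-72.0, 4350, 0) = (-1.15×10⁻¹⁷, 6.97×10⁻¹⁶, 0) N.
|F| = 6.97×10⁻¹⁶ N.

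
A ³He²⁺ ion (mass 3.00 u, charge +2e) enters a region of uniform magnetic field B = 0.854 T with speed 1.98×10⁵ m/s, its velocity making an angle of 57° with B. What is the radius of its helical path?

r ≈ 3.02×10⁻³ m

v⊥ = v sinθ = 1.98×10⁵·sin57° ≈ 1.661×10⁵ m/s.
r = m v⊥/(|q|B) = (4.983×10⁻²⁷)(1.661×10⁵)/((3.204×10⁻¹⁹)(0.854)) ≈ 3.02×10⁻³ m.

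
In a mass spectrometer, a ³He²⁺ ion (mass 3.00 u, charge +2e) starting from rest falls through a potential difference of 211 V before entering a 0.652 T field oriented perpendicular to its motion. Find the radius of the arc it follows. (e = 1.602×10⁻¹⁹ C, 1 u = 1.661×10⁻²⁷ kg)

r ≈ 3.93×10⁻³ m

Acceleration: |q|V = ½mv² ⇒ v = √(2|q|V/m) = √(2·3.204×10⁻¹⁹·211/4.983×10⁻²⁷) ≈ 1.647×10⁵ m/s.
In the field: r = mv/(|q|B) = (4.983×10⁻²⁷)(1.647×10⁵)/((3.204×10⁻¹⁹)(0.652)) ≈ 3.93×10⁻³ m.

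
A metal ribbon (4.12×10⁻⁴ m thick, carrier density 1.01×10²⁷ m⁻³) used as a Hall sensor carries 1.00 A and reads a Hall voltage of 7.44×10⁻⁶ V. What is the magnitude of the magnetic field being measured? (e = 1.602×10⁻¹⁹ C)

From V_H = IB/(n e t), B = V_H n e t / I.
B = (7.44×10⁻⁶)(1.01×10²⁷)(1.602×10⁻¹⁹)(4.12×10⁻⁴)/1.00 ≈ 0.496 T.

B ≈ 0.496 T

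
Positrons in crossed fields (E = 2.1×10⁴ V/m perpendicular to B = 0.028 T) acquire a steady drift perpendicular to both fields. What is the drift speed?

In crossed fields the guiding centre drifts at v_d = |E×B|/B² = E/B, independent of charge and mass.
v_d = 2.1×10⁴/0.028 = 7.5×10⁵ m/s.

v_d ≈ 7.5×10⁵ m/s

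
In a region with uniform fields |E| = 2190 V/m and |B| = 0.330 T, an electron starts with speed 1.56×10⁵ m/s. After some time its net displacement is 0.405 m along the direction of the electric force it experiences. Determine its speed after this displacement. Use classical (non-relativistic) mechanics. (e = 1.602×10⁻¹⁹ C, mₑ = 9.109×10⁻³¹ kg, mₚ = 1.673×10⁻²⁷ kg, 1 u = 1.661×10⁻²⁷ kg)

B does no work; ΔKE = |q|E d.
½mv_f² = ½mv₀² + |q|Ed = ½(9.109×10⁻³¹)(1.56×10⁵)² + (1.602×10⁻¹⁹)(2190)(0.405) ≈ 1.108×10⁻²⁰ J + 1.421×10⁻¹⁶ J ≈ 1.421×10⁻¹⁶ J.
v_f = √(2·1.421×10⁻¹⁶/9.109×10⁻³¹) ≈ 1.77×10⁷ m/s.

v_f ≈ 1.77×10⁷ m/s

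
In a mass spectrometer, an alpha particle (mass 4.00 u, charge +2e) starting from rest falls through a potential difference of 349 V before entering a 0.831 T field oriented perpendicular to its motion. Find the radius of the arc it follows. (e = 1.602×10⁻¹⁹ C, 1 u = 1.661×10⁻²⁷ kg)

Acceleration: |q|V = ½mv² ⇒ v = √(2|q|V/m) = √(2·3.204×10⁻¹⁹·349/6.644×10⁻²⁷) ≈ 1.835×10⁵ m/s.
In the field: r = mv/(|q|B) = (6.644×10⁻²⁷)(1.835×10⁵)/((3.204×10⁻¹⁹)(0.831)) ≈ 4.58×10⁻³ m.

r ≈ 4.58×10⁻³ m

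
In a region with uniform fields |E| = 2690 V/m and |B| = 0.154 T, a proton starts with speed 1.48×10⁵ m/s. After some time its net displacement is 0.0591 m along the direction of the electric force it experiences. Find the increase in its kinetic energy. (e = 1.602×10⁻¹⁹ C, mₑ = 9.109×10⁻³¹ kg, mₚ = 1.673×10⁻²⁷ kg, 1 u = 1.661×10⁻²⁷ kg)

ΔKE ≈ 2.55×10⁻¹⁷ J

The magnetic force is always ⟂ v and does no work; only the electric force changes KE.
ΔKE = F_E · d = |q|E d = (1.602×10⁻¹⁹)(2690)(0.0591) ≈ 2.55×10⁻¹⁷ J.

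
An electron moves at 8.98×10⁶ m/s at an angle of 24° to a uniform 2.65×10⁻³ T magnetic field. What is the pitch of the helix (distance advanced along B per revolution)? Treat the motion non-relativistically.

p ≈ 0.111 m

v∥ = v cosθ = 8.98×10⁶·cos24° ≈ 8.204×10⁶ m/s.
T = 2πm/(|q|B) = 2π(9.109×10⁻³¹)/((1.602×10⁻¹⁹)(2.65×10⁻³)) ≈ 1.348×10⁻⁸ s.
pitch = v∥ T = (8.204×10⁶)(1.348×10⁻⁸) ≈ 0.111 m.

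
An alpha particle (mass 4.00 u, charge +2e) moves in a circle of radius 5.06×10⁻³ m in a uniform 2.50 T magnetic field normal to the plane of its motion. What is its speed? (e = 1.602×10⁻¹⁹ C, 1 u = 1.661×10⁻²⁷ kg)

From |q|vB = mv²/r, v = |q|Br/m.
v = (3.204×10⁻¹⁹)(2.50)(5.06×10⁻³)/6.644×10⁻²⁷ ≈ 6.10×10⁵ m/s.

v ≈ 6.10×10⁵ m/s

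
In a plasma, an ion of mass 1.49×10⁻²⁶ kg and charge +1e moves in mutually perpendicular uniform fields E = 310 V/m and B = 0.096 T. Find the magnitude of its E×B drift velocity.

The steady drift has the magnetic force balancing the electric force, so v_d = E/B.
v_d = 310/0.096 = 3200 m/s.

v_d ≈ 3200 m/s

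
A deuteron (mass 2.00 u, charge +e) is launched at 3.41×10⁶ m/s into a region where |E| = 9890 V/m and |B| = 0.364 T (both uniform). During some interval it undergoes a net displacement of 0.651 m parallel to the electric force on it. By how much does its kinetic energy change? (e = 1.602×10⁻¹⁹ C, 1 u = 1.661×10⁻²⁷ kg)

ΔKE ≈ 1.03×10⁻¹⁵ J

The magnetic force is always ⟂ v and does no work; only the electric force changes KE.
ΔKE = F_E · d = |q|E d = (1.602×10⁻¹⁹)(9890)(0.651) ≈ 1.03×10⁻¹⁵ J.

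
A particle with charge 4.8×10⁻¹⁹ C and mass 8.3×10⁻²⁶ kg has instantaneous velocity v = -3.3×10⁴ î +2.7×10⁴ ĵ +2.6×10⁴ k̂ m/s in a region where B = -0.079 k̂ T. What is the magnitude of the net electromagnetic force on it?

v×B = (-2130, -2610, 0) N/C.
F = q v×B = (4.8×10⁻¹⁹ C)·(-2130, -2610, 0) = (-1.02×10⁻¹⁵, -1.25×10⁻¹⁵, 0) N.
|F| = 1.62×10⁻¹⁵ N.

|F| ≈ 1.62×10⁻¹⁵ N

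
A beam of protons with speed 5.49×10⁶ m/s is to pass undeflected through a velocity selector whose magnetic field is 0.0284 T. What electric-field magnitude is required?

E = 1.56×10⁵ V/m

For straight-line motion qE = qvB, so E = vB.
E = 5.49×10⁶ × 0.0284 = 1.56×10⁵ V/m.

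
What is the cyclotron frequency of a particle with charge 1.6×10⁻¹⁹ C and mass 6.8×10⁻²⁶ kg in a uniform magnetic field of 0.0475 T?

f ≈ 1.78×10⁴ Hz

f = |q|B/(2πm).
f = (1.6×10⁻¹⁹)(0.0475)/(2π·6.8×10⁻²⁶) ≈ 1.78×10⁴ Hz.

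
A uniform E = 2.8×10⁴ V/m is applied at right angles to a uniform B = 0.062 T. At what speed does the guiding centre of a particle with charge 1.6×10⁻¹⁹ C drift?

The E×B drift speed is v_d = E/B.
v_d = 2.8×10⁴/0.062 = 4.5×10⁵ m/s.

v_d ≈ 4.5×10⁵ m/s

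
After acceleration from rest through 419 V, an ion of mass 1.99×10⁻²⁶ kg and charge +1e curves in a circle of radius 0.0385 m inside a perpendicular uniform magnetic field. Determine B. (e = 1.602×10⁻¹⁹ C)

B ≈ 0.265 T

v = √(2|q|V/m) = √(2·1.602×10⁻¹⁹·419/1.99×10⁻²⁶) ≈ 8.213×10⁴ m/s.
B = mv/(|q|r) = (1.99×10⁻²⁶)(8.213×10⁴)/((1.602×10⁻¹⁹)(0.0385)) ≈ 0.265 T.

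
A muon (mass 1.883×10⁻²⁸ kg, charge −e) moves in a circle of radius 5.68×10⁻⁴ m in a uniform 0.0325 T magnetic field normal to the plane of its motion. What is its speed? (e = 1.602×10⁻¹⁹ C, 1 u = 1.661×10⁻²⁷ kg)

From |q|vB = mv²/r, v = |q|Br/m.
v = (1.602×10⁻¹⁹)(0.0325)(5.68×10⁻⁴)/1.883×10⁻²⁸ ≈ 1.57×10⁴ m/s.

v ≈ 1.57×10⁴ m/s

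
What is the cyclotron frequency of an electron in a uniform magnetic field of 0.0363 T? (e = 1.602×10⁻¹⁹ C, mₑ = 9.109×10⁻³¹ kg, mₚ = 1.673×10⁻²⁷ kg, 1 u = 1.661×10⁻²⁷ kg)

f ≈ 1.02×10⁹ Hz

f = |q|B/(2πm).
f = (1.602×10⁻¹⁹)(0.0363)/(2π·9.109×10⁻³¹) ≈ 1.02×10⁹ Hz.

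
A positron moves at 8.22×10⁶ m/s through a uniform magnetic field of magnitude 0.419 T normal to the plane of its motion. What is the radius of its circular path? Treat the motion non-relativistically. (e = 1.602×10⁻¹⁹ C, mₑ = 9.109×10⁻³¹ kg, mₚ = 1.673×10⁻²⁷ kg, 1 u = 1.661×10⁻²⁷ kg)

r ≈ 1.12×10⁻⁴ m

The magnetic force provides the centripetal force: |q|vB = mv²/r.
r = mv/(|q|B) = (9.109×10⁻³¹)(8.22×10⁶)/((1.602×10⁻¹⁹)(0.419)) ≈ 1.12×10⁻⁴ m.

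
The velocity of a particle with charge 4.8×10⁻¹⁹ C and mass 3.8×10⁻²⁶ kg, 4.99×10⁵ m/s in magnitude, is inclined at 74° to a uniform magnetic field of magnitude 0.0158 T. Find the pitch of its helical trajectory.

v∥ = v cosθ = 4.99×10⁵·cos74° ≈ 1.375×10⁵ m/s.
T = 2πm/(|q|B) = 2π(3.8×10⁻²⁶)/((4.8×10⁻¹⁹)(0.0158)) ≈ 3.148×10⁻⁵ s.
pitch = v∥ T = (1.375×10⁵)(3.148×10⁻⁵) ≈ 4.33 m.

p ≈ 4.33 m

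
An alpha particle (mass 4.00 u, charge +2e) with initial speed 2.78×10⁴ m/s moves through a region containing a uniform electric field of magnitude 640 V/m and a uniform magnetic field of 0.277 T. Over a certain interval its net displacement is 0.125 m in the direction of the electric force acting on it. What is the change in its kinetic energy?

The magnetic force is always ⟂ v and does no work; only the electric force changes KE.
ΔKE = F_E · d = |q|E d = (3.204×10⁻¹⁹)(640)(0.125) ≈ 2.56×10⁻¹⁷ J.

ΔKE ≈ 2.56×10⁻¹⁷ J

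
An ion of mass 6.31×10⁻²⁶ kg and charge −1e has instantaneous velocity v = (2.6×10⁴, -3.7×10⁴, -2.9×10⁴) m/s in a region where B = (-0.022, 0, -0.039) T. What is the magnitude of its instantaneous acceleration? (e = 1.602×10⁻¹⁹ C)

|a| ≈ 5.94×10⁹ m/s²

v×B = (1440, 1650, -814) N/C.
F = q v×B = (−1.602×10⁻¹⁹ C)·(1440, 1650, -814) = (-2.31×10⁻¹⁶, -2.65×10⁻¹⁶, 1.30×10⁻¹⁶) N.
|a| = |F|/m = 3.748×10⁻¹⁶/6.31×10⁻²⁶ ≈ 5.94×10⁹ m/s².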